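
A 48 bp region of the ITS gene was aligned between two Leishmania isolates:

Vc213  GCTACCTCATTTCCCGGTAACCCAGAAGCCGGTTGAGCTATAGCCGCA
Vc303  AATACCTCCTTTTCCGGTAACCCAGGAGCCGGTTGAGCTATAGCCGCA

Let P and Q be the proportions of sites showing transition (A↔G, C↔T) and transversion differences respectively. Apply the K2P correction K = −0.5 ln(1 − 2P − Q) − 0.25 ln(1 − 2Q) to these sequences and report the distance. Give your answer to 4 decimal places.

0.1129

Differing sites — 1:G/A (Ti); 2:C/A (Tv); 9:A/C (Tv); 13:C/T (Ti); 26:A/G (Ti).
Of the 5 differences, 3 transitions and 2 transversions over 48 sites: P = 3/48 = 0.062500, Q = 2/48 = 0.041667.
d = −0.5·ln(0.833333) − 0.25·ln(0.916666) = −0.5·(-0.182322) − 0.25·(-0.087012) = 0.1129.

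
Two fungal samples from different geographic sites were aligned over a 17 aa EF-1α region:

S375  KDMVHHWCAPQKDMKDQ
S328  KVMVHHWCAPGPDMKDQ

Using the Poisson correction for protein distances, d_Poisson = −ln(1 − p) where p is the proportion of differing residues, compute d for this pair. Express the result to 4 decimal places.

Mismatches occur at site 2 (D/V), site 11 (Q/G), site 12 (K/P).
p = 3/17 = 0.176471.
d = −ln(1 − 0.176471) = −ln(0.823529) = 0.1942.

0.1942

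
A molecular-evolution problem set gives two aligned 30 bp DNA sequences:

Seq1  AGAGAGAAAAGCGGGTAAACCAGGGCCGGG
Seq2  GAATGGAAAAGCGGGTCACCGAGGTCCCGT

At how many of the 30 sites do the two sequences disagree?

Differing sites — 1:A/G; 2:G/A; 4:G/T; 5:A/G; 17:A/C; 19:A/C; 21:C/G; 25:G/T; 28:G/C; 30:G/T.
That gives 10 mismatches out of 30 aligned sites, so the Hamming distance is 10.

10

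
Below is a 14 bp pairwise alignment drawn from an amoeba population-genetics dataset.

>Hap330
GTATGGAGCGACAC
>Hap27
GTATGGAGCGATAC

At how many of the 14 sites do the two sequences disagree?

1

Differing sites — 12:C/T.
That gives 1 mismatch out of 14 aligned sites, so the Hamming distance is 1.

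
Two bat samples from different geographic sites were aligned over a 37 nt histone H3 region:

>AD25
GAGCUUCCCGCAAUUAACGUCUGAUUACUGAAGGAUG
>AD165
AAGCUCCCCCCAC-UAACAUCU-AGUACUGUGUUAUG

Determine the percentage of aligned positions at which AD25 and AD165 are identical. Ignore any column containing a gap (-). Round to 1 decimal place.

Excluding the 2 gap columns leaves 35 comparable sites.
Mismatches occur at site 1 (G→A), site 6 (U→C), site 10 (G→C), site 13 (A→C), site 19 (G→A), site 25 (U→G), site 31 (A→U), site 32 (A→G), site 33 (G→U), site 34 (G→U).
25 of the 35 comparable sites match, so the percent identity is 25/35 × 100 = 71.4%.

71.4%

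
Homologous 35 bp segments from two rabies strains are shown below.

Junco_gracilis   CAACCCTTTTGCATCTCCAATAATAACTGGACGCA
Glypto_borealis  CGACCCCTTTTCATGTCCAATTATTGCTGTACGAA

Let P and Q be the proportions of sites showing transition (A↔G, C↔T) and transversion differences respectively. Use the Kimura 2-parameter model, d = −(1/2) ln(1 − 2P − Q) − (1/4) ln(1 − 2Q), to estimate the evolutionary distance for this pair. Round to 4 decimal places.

0.3149

Mismatches occur at site 2 (A→G, transition), site 7 (T→C, transition), site 11 (G→T, transversion), site 15 (C→G, transversion), site 22 (A→T, transversion), site 25 (A→T, transversion), site 26 (A→G, transition), site 30 (G→T, transversion), site 34 (C→A, transversion).
Of the 9 differences, 3 transitions and 6 transversions over 35 sites: P = 3/35 = 0.085714, Q = 6/35 = 0.171429.
d = −0.5·ln(0.657143) − 0.25·ln(0.657142) = −0.5·(-0.419854) − 0.25·(-0.419855) = 0.3149.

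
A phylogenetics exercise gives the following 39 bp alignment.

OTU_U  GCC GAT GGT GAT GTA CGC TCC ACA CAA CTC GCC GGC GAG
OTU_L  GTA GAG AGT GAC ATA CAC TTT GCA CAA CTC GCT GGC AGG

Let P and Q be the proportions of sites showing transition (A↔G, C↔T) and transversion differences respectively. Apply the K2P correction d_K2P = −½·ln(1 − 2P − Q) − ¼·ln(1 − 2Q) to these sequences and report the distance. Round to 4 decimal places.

0.5048

Differing sites — 2:C/T (Ti); 3:C/A (Tv); 6:T/G (Tv); 7:G/A (Ti); 12:T/C (Ti); 13:G/A (Ti); 17:G/A (Ti); 20:C/T (Ti); 21:C/T (Ti); 22:A/G (Ti); 33:C/T (Ti); 37:G/A (Ti); 38:A/G (Ti).
Of the 13 differences, 11 transitions and 2 transversions over 39 sites: P = 11/39 = 0.282051, Q = 2/39 = 0.051282.
d = −0.5·ln(0.384616) − 0.25·ln(0.897436) = −0.5·(-0.955510) − 0.25·(-0.108213) = 0.5048.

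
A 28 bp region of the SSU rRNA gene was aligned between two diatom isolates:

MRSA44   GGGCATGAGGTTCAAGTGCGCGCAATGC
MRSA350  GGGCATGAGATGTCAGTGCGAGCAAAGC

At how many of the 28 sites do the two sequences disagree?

Mismatches occur at site 10 (G/A), site 12 (T/G), site 13 (C/T), site 14 (A/C), site 21 (C/A), site 26 (T/A).
That gives 6 mismatches out of 28 aligned sites, so the Hamming distance is 6.

6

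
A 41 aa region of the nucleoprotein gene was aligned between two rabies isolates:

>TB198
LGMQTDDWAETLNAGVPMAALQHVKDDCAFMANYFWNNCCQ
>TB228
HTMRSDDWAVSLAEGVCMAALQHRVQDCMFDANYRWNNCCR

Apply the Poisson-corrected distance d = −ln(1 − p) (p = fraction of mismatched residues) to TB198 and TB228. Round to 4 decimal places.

Differing sites — 1:L/H; 2:G/T; 4:Q/R; 5:T/S; 10:E/V; 11:T/S; 13:N/A; 14:A/E; 17:P/C; 24:V/R; 25:K/V; 26:D/Q; 29:A/M; 31:M/D; 35:F/R; 41:Q/R.
p = 16/41 = 0.390244.
d = −ln(1 − 0.390244) = −ln(0.609756) = 0.4947.

0.4947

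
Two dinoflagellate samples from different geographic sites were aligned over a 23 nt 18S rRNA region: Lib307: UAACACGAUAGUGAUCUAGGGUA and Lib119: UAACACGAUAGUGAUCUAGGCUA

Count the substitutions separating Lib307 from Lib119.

1

A single mismatch occurs at site 21 (G↔C).
That gives 1 mismatch out of 23 aligned sites, so the Hamming distance is 1.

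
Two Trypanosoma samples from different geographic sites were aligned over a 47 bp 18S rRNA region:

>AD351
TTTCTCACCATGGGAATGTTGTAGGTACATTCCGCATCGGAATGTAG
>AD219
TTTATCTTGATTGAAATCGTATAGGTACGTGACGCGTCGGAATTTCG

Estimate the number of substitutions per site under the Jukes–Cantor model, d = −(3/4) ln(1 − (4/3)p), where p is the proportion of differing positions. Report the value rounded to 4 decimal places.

The sequences differ at positions 4 (C/A), 7 (A/T), 8 (C/T), 9 (C/G), 12 (G/T), 14 (G/A), 18 (G/C), 19 (T/G), 21 (G/A), 29 (A/G), 31 (T/G), 32 (C/A), 36 (A/G), 44 (G/T), 46 (A/C).
p = 15/47 = 0.319149.
d = −0.75 · ln(1 − (4/3)·0.319149) = −0.75 · ln(0.574468) = −0.75 · (-0.554311) = 0.4157.

0.4157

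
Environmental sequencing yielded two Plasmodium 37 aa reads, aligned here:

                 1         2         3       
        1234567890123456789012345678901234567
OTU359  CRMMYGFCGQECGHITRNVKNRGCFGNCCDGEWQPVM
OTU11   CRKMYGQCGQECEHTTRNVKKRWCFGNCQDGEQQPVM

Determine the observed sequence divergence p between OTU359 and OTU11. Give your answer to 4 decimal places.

0.2162

Mismatches occur at site 3 (M↔K), site 7 (F↔Q), site 13 (G↔E), site 15 (I↔T), site 21 (N↔K), site 23 (G↔W), site 29 (C↔Q), site 33 (W↔Q).
There are 8 differences over 37 sites, so p = 8/37 = 0.2162.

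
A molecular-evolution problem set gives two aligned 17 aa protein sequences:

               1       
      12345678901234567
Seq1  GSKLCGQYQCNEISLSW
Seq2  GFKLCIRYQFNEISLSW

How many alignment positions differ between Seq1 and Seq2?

The sequences differ at positions 2 (S/F), 6 (G/I), 7 (Q/R), 10 (C/F).
That gives 4 mismatches out of 17 aligned sites, so the Hamming distance is 4.

4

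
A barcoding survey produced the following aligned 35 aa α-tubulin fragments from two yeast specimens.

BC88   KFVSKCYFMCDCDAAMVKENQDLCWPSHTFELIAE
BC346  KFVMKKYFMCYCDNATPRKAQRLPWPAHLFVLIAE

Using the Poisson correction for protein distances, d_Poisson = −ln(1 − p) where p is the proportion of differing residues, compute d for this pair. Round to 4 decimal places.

Mismatches occur at site 4 (S/M), site 6 (C/K), site 11 (D/Y), site 14 (A/N), site 16 (M/T), site 17 (V/P), site 18 (K/R), site 19 (E/K), site 20 (N/A), site 22 (D/R), site 24 (C/P), site 27 (S/A), site 29 (T/L), site 31 (E/V).
p = 14/35 = 0.400000.
d = −ln(1 − 0.400000) = −ln(0.600000) = 0.5108.

0.5108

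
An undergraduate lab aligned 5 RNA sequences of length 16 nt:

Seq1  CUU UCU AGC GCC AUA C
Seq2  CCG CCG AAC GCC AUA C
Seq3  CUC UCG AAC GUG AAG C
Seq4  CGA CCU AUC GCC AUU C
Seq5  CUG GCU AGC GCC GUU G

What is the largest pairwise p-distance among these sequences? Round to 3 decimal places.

0.625

Pairwise Hamming distances:
  Seq1 vs Seq2: 5
  Seq1 vs Seq3: 7
  Seq1 vs Seq4: 5
  Seq1 vs Seq5: 5
  Seq2 vs Seq3: 7
  Seq2 vs Seq4: 5
  Seq2 vs Seq5: 7
  Seq3 vs Seq4: 9
  Seq3 vs Seq5: 10
  Seq4 vs Seq5: 6
The largest is 10 mismatches, between Seq3 and Seq5; p = 10/16 = 0.625.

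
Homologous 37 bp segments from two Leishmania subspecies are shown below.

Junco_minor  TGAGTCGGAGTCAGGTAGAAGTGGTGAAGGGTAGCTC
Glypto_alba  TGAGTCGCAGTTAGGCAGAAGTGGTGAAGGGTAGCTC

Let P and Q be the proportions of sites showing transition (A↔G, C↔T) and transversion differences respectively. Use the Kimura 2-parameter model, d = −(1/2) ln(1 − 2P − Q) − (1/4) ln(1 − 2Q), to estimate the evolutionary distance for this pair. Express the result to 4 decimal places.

Mismatches occur at site 8 (G→C, transversion), site 12 (C→T, transition), site 16 (T→C, transition).
Of the 3 differences, 2 transitions and 1 transversion over 37 sites: P = 2/37 = 0.054054, Q = 1/37 = 0.027027.
d = −0.5·ln(0.864865) − 0.25·ln(0.945946) = −0.5·(-0.145182) − 0.25·(-0.055570) = 0.0865.

0.0865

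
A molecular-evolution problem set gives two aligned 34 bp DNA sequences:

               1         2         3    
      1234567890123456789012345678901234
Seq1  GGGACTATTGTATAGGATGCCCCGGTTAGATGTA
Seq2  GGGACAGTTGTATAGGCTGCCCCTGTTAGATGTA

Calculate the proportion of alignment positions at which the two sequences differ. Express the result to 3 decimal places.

0.118

Differing sites — 6:T/A; 7:A/G; 17:A/C; 24:G/T.
There are 4 differences over 34 sites, so p = 4/34 = 0.118.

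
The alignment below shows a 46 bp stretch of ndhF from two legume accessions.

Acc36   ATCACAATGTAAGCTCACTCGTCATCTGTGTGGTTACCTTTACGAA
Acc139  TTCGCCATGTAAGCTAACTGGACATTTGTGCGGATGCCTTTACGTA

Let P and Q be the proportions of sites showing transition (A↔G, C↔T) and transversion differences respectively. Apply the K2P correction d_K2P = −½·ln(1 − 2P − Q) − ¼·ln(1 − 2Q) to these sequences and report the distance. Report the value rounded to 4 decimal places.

Differing sites — 1:A/T (Tv); 4:A/G (Ti); 6:A/C (Tv); 16:C/A (Tv); 20:C/G (Tv); 22:T/A (Tv); 26:C/T (Ti); 31:T/C (Ti); 34:T/A (Tv); 36:A/G (Ti); 45:A/T (Tv).
Of the 11 differences, 4 transitions and 7 transversions over 46 sites: P = 4/46 = 0.086957, Q = 7/46 = 0.152174.
d = −0.5·ln(0.673912) − 0.25·ln(0.695652) = −0.5·(-0.394656) − 0.25·(-0.362906) = 0.2881.

0.2881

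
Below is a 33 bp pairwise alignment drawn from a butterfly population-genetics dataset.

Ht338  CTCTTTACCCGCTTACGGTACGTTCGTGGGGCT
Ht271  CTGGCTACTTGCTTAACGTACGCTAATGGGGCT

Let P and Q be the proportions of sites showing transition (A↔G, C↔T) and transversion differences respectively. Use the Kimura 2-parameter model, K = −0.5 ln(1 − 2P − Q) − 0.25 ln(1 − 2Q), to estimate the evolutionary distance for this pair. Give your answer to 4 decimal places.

The sequences differ at positions 3 (C/G, transversion), 4 (T/G, transversion), 5 (T/C, transition), 9 (C/T, transition), 10 (C/T, transition), 16 (C/A, transversion), 17 (G/C, transversion), 23 (T/C, transition), 25 (C/A, transversion), 26 (G/A, transition).
Of the 10 differences, 5 transitions and 5 transversions over 33 sites: P = 5/33 = 0.151515, Q = 5/33 = 0.151515.
d = −0.5·ln(0.545455) − 0.25·ln(0.696970) = −0.5·(-0.606135) − 0.25·(-0.361013) = 0.3933.

0.3933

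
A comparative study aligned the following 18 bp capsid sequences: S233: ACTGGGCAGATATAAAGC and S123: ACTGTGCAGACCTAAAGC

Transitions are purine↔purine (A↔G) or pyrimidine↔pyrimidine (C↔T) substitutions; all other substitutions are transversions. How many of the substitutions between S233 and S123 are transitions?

1

The sequences differ at positions 5 (G/T, transversion), 11 (T/C, transition), 12 (A/C, transversion).
Of the 3 differences, 1 transition and 2 transversions, so the answer is 1.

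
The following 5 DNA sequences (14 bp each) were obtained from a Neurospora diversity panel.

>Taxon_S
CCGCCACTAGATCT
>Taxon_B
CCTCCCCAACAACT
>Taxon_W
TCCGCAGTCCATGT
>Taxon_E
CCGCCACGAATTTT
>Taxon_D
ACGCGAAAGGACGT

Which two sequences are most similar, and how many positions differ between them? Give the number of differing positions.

4

Pairwise Hamming distances:
  Taxon_S vs Taxon_B: 5
  Taxon_S vs Taxon_W: 7
  Taxon_S vs Taxon_E: 4
  Taxon_S vs Taxon_D: 7
  Taxon_B vs Taxon_W: 9
  Taxon_B vs Taxon_E: 7
  Taxon_B vs Taxon_D: 9
  Taxon_W vs Taxon_E: 9
  Taxon_W vs Taxon_D: 9
  Taxon_E vs Taxon_D: 9
The smallest is 4, between Taxon_S and Taxon_E.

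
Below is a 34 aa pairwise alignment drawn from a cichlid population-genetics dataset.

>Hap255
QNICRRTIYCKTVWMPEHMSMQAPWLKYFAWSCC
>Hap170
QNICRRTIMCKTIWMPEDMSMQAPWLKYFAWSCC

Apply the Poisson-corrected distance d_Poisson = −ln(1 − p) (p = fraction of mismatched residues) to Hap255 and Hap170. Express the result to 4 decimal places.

Mismatches occur at site 9 (Y↔M), site 13 (V↔I), site 18 (H↔D).
p = 3/34 = 0.088235.
d = −ln(1 − 0.088235) = −ln(0.911765) = 0.0924.

0.0924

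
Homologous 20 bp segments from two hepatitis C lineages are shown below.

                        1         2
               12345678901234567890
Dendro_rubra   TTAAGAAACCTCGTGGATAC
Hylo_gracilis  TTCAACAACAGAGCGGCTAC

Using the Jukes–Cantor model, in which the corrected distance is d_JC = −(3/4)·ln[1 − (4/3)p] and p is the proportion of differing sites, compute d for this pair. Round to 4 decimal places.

0.5716

Differing sites — 3:A/C; 5:G/A; 6:A/C; 10:C/A; 11:T/G; 12:C/A; 14:T/C; 17:A/C.
p = 8/20 = 0.400000.
d = −0.75 · ln(1 − (4/3)·0.400000) = −0.75 · ln(0.466667) = −0.75 · (-0.762139) = 0.5716.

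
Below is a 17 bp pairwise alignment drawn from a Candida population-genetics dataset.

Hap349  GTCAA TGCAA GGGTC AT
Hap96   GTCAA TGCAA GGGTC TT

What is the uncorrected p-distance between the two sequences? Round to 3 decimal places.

0.059

A single mismatch occurs at site 16 (A↔T).
There are 1 differences over 17 sites, so p = 1/17 = 0.059.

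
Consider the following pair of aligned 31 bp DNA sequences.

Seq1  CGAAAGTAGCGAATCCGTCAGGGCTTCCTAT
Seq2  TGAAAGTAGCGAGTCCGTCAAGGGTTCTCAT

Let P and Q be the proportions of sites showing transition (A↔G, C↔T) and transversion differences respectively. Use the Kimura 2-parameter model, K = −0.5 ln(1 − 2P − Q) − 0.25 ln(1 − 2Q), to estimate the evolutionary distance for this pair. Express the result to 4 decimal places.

The sequences differ at positions 1 (C/T, transition), 13 (A/G, transition), 21 (G/A, transition), 24 (C/G, transversion), 28 (C/T, transition), 29 (T/C, transition).
Of the 6 differences, 5 transitions and 1 transversion over 31 sites: P = 5/31 = 0.161290, Q = 1/31 = 0.032258.
d = −0.5·ln(0.645162) − 0.25·ln(0.935484) = −0.5·(-0.438254) − 0.25·(-0.066691) = 0.2358.

0.2358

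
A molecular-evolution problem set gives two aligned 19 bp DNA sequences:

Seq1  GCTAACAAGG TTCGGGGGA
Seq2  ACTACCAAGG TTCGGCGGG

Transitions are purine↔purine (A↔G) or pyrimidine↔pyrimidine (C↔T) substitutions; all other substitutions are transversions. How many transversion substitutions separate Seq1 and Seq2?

The sequences differ at positions 1 (G/A, transition), 5 (A/C, transversion), 16 (G/C, transversion), 19 (A/G, transition).
Of the 4 differences, 2 transitions and 2 transversions, so the answer is 2.

2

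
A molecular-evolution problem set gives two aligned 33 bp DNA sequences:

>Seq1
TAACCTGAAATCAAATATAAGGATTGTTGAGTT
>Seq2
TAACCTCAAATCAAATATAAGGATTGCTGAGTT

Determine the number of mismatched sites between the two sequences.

2

The sequences differ at positions 7 (G/C), 27 (T/C).
That gives 2 mismatches out of 33 aligned sites, so the Hamming distance is 2.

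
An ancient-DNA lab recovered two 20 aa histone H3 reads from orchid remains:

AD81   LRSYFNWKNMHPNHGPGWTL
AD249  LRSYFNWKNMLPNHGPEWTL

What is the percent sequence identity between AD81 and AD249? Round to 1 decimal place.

Differing sites — 11:H/L; 17:G/E.
18 of the 20 sites match, so the percent identity is 18/20 × 100 = 90.0%.

90.0%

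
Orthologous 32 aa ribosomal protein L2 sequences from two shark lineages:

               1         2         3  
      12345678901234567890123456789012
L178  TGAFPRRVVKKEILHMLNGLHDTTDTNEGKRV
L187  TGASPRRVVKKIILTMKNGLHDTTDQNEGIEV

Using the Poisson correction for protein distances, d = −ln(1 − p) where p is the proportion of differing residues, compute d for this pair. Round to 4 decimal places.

0.2469

Mismatches occur at site 4 (F→S), site 12 (E→I), site 15 (H→T), site 17 (L→K), site 26 (T→Q), site 30 (K→I), site 31 (R→E).
p = 7/32 = 0.218750.
d = −ln(1 − 0.218750) = −ln(0.781250) = 0.2469.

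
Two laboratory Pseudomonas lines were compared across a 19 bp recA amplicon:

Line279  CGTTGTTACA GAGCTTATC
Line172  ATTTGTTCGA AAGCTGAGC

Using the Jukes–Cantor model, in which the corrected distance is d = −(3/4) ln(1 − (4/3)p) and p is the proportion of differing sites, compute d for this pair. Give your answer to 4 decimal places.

The sequences differ at positions 1 (C/A), 2 (G/T), 8 (A/C), 9 (C/G), 11 (G/A), 16 (T/G), 18 (T/G).
p = 7/19 = 0.368421.
d = −0.75 · ln(1 − (4/3)·0.368421) = −0.75 · ln(0.508772) = −0.75 · (-0.675755) = 0.5068.

0.5068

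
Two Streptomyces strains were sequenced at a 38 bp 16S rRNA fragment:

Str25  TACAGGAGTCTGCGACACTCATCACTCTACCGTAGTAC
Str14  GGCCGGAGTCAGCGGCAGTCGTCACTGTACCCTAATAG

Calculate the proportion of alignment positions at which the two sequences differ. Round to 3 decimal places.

0.289

Differing sites — 1:T/G; 2:A/G; 4:A/C; 11:T/A; 15:A/G; 18:C/G; 21:A/G; 27:C/G; 32:G/C; 35:G/A; 38:C/G.
There are 11 differences over 38 sites, so p = 11/38 = 0.289.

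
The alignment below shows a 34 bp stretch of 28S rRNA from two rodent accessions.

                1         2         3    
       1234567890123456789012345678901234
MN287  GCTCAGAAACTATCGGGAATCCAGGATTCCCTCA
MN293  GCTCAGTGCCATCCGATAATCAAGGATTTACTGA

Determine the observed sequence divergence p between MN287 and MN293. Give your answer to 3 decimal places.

0.353

The sequences differ at positions 7 (A/T), 8 (A/G), 9 (A/C), 11 (T/A), 12 (A/T), 13 (T/C), 16 (G/A), 17 (G/T), 22 (C/A), 29 (C/T), 30 (C/A), 33 (C/G).
There are 12 differences over 34 sites, so p = 12/34 = 0.353.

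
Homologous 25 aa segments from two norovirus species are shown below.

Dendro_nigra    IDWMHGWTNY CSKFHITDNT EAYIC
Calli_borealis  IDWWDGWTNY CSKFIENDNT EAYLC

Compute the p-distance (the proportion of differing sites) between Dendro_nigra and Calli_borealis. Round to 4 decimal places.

0.2400

Mismatches occur at site 4 (M↔W), site 5 (H↔D), site 15 (H↔I), site 16 (I↔E), site 17 (T↔N), site 24 (I↔L).
There are 6 differences over 25 sites, so p = 6/25 = 0.2400.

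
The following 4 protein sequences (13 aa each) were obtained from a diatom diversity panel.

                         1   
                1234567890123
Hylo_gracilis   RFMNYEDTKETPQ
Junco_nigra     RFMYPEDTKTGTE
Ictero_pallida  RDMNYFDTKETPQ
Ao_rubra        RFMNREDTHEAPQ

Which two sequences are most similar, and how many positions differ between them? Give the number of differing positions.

Pairwise Hamming distances:
  Hylo_gracilis vs Junco_nigra: 6
  Hylo_gracilis vs Ictero_pallida: 2
  Hylo_gracilis vs Ao_rubra: 3
  Junco_nigra vs Ictero_pallida: 8
  Junco_nigra vs Ao_rubra: 7
  Ictero_pallida vs Ao_rubra: 5
The smallest is 2, between Hylo_gracilis and Ictero_pallida.

2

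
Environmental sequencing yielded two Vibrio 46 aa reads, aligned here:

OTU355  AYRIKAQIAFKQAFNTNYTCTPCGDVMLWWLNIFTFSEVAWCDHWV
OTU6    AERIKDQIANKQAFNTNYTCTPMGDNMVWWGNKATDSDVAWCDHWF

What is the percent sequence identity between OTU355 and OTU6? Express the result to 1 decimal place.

73.9%

Mismatches occur at site 2 (Y→E), site 6 (A→D), site 10 (F→N), site 23 (C→M), site 26 (V→N), site 28 (L→V), site 31 (L→G), site 33 (I→K), site 34 (F→A), site 36 (F→D), site 38 (E→D), site 46 (V→F).
34 of the 46 sites match, so the percent identity is 34/46 × 100 = 73.9%.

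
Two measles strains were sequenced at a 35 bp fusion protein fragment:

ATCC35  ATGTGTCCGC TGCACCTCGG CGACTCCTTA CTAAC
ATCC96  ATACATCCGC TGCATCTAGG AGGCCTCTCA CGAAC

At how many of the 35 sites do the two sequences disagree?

Differing sites — 3:G/A; 4:T/C; 5:G/A; 15:C/T; 18:C/A; 21:C/A; 23:A/G; 25:T/C; 26:C/T; 29:T/C; 32:T/G.
That gives 11 mismatches out of 35 aligned sites, so the Hamming distance is 11.

11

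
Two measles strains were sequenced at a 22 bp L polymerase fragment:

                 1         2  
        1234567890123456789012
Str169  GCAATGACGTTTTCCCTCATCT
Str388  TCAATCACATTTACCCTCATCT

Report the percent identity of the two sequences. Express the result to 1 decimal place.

81.8%

Mismatches occur at site 1 (G/T), site 6 (G/C), site 9 (G/A), site 13 (T/A).
18 of the 22 sites match, so the percent identity is 18/22 × 100 = 81.8%.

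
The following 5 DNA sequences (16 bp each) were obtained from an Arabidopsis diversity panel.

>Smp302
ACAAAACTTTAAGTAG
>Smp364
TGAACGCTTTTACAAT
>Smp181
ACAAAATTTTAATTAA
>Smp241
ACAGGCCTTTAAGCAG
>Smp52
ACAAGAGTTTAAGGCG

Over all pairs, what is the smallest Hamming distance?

3

Pairwise Hamming distances:
  Smp302 vs Smp364: 8
  Smp302 vs Smp181: 3
  Smp302 vs Smp241: 4
  Smp302 vs Smp52: 4
  Smp364 vs Smp181: 9
  Smp364 vs Smp241: 9
  Smp364 vs Smp52: 10
  Smp181 vs Smp241: 7
  Smp181 vs Smp52: 6
  Smp241 vs Smp52: 5
The smallest is 3, between Smp302 and Smp181.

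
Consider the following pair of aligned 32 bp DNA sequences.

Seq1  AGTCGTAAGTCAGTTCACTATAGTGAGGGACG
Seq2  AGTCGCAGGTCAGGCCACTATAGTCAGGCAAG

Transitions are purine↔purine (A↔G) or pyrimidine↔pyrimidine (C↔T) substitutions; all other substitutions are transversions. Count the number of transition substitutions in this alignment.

3

The sequences differ at positions 6 (T/C, transition), 8 (A/G, transition), 14 (T/G, transversion), 15 (T/C, transition), 25 (G/C, transversion), 29 (G/C, transversion), 31 (C/A, transversion).
Of the 7 differences, 3 transitions and 4 transversions, so the answer is 3.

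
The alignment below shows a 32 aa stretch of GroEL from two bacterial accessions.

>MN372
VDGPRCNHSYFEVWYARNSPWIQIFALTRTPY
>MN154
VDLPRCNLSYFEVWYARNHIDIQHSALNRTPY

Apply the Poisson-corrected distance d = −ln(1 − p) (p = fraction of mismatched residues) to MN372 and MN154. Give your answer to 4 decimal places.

0.2877

Differing sites — 3:G/L; 8:H/L; 19:S/H; 20:P/I; 21:W/D; 24:I/H; 25:F/S; 28:T/N.
p = 8/32 = 0.250000.
d = −ln(1 − 0.250000) = −ln(0.750000) = 0.2877.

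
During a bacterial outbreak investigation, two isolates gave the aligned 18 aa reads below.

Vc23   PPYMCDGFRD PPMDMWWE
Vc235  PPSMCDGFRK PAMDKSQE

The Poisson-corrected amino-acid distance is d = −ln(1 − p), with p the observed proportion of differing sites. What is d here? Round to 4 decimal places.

Differing sites — 3:Y/S; 10:D/K; 12:P/A; 15:M/K; 16:W/S; 17:W/Q.
p = 6/18 = 0.333333.
d = −ln(1 − 0.333333) = −ln(0.666667) = 0.4055.

0.4055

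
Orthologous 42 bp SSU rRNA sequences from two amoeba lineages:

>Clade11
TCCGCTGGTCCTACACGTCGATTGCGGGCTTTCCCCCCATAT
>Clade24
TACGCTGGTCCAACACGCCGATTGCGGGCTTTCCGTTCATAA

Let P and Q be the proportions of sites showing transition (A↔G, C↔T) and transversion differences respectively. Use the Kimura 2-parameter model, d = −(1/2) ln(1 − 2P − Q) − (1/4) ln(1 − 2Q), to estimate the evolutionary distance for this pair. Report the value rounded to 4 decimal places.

The sequences differ at positions 2 (C/A, transversion), 12 (T/A, transversion), 18 (T/C, transition), 35 (C/G, transversion), 36 (C/T, transition), 37 (C/T, transition), 42 (T/A, transversion).
Of the 7 differences, 3 transitions and 4 transversions over 42 sites: P = 3/42 = 0.071429, Q = 4/42 = 0.095238.
d = −0.5·ln(0.761904) − 0.25·ln(0.809524) = −0.5·(-0.271935) − 0.25·(-0.211309) = 0.1888.

0.1888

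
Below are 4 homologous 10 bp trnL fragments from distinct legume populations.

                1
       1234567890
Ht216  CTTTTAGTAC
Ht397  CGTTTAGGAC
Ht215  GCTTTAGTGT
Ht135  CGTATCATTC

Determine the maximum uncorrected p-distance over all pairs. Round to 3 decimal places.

Pairwise Hamming distances:
  Ht216 vs Ht397: 2
  Ht216 vs Ht215: 4
  Ht216 vs Ht135: 5
  Ht397 vs Ht215: 5
  Ht397 vs Ht135: 5
  Ht215 vs Ht135: 7
The largest is 7 mismatches, between Ht215 and Ht135; p = 7/10 = 0.700.

0.700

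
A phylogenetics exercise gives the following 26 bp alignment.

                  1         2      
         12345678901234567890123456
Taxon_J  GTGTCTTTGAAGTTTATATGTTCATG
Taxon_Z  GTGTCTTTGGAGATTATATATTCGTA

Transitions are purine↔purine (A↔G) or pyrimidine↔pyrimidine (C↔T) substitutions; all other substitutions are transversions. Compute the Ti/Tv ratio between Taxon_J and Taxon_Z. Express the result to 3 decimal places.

Differing sites — 10:A/G (Ti); 13:T/A (Tv); 20:G/A (Ti); 24:A/G (Ti); 26:G/A (Ti).
Of the 5 differences, 4 transitions and 1 transversion, so Ti/Tv = 4/1 = 4.000.

4.000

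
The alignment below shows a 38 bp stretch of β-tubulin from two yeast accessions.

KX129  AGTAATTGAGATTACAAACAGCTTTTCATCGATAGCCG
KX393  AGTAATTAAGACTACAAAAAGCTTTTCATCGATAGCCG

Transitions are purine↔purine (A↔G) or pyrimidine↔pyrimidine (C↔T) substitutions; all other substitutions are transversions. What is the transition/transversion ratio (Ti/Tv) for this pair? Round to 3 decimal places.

2.000

Differing sites — 8:G/A (Ti); 12:T/C (Ti); 19:C/A (Tv).
Of the 3 differences, 2 transitions and 1 transversion, so Ti/Tv = 2/1 = 2.000.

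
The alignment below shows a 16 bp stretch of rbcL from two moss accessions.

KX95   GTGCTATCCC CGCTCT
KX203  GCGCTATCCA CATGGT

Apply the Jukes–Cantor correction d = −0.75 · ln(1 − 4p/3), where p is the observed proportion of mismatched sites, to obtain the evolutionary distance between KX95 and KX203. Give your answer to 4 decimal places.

The sequences differ at positions 2 (T/C), 10 (C/A), 12 (G/A), 13 (C/T), 14 (T/G), 15 (C/G).
p = 6/16 = 0.375000.
d = −0.75 · ln(1 − (4/3)·0.375000) = −0.75 · ln(0.500000) = −0.75 · (-0.693147) = 0.5199.

0.5199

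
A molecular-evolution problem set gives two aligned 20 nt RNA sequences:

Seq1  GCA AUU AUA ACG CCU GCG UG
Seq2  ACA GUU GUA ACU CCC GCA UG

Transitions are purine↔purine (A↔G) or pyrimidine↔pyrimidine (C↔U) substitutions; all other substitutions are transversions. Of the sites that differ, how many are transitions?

5

Differing sites — 1:G/A (Ti); 4:A/G (Ti); 7:A/G (Ti); 12:G/U (Tv); 15:U/C (Ti); 18:G/A (Ti).
Of the 6 differences, 5 transitions and 1 transversion, so the answer is 5.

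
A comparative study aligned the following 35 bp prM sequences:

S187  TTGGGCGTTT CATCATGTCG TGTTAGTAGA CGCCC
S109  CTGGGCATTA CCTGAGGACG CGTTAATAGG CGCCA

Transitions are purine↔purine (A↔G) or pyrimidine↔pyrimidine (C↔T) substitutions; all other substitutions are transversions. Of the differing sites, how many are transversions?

6

Mismatches occur at site 1 (T↔C, transition), site 7 (G↔A, transition), site 10 (T↔A, transversion), site 12 (A↔C, transversion), site 14 (C↔G, transversion), site 16 (T↔G, transversion), site 18 (T↔A, transversion), site 21 (T↔C, transition), site 26 (G↔A, transition), site 30 (A↔G, transition), site 35 (C↔A, transversion).
Of the 11 differences, 5 transitions and 6 transversions, so the answer is 6.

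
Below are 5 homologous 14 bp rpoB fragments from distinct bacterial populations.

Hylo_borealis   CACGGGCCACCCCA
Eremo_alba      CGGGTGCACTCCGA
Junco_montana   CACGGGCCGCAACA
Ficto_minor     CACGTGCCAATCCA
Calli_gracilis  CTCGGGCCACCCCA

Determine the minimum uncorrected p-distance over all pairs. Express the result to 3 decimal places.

0.071

Pairwise Hamming distances:
  Hylo_borealis vs Eremo_alba: 7
  Hylo_borealis vs Junco_montana: 3
  Hylo_borealis vs Ficto_minor: 3
  Hylo_borealis vs Calli_gracilis: 1
  Eremo_alba vs Junco_montana: 9
  Eremo_alba vs Ficto_minor: 7
  Eremo_alba vs Calli_gracilis: 7
  Junco_montana vs Ficto_minor: 5
  Junco_montana vs Calli_gracilis: 4
  Ficto_minor vs Calli_gracilis: 4
The smallest is 1 mismatch, between Hylo_borealis and Calli_gracilis; p = 1/14 = 0.071.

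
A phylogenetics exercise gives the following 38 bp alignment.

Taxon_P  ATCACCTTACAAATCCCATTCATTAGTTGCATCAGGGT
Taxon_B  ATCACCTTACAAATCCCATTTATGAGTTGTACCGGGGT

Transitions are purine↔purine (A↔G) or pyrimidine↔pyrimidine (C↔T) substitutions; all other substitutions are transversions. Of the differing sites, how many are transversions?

The sequences differ at positions 21 (C/T, transition), 24 (T/G, transversion), 30 (C/T, transition), 32 (T/C, transition), 34 (A/G, transition).
Of the 5 differences, 4 transitions and 1 transversion, so the answer is 1.

1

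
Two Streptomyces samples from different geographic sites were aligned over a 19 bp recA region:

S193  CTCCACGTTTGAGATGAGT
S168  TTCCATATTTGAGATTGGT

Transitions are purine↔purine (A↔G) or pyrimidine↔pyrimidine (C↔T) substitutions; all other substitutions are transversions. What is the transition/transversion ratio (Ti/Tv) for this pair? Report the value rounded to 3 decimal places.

4.000

Mismatches occur at site 1 (C/T, transition), site 6 (C/T, transition), site 7 (G/A, transition), site 16 (G/T, transversion), site 17 (A/G, transition).
Of the 5 differences, 4 transitions and 1 transversion, so Ti/Tv = 4/1 = 4.000.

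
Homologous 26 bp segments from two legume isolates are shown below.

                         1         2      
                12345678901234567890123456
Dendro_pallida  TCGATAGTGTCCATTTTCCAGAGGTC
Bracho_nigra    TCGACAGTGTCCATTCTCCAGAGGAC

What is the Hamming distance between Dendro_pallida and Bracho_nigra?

Differing sites — 5:T/C; 16:T/C; 25:T/A.
That gives 3 mismatches out of 26 aligned sites, so the Hamming distance is 3.

3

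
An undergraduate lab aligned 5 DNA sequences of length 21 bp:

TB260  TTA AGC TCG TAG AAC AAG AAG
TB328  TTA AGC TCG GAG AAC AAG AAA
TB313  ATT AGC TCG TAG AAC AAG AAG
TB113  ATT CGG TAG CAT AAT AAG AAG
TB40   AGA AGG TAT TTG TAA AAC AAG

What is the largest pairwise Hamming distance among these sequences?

Pairwise Hamming distances:
  TB260 vs TB328: 2
  TB260 vs TB313: 2
  TB260 vs TB113: 8
  TB260 vs TB40: 9
  TB328 vs TB313: 4
  TB328 vs TB113: 9
  TB328 vs TB40: 11
  TB313 vs TB113: 6
  TB313 vs TB40: 9
  TB113 vs TB40: 10
The largest is 11, between TB328 and TB40.

11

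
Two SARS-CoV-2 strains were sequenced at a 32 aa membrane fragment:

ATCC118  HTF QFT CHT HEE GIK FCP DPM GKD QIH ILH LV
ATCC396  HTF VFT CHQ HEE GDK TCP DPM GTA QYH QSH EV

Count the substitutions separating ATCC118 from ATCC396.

10

Mismatches occur at site 4 (Q↔V), site 9 (T↔Q), site 14 (I↔D), site 16 (F↔T), site 23 (K↔T), site 24 (D↔A), site 26 (I↔Y), site 28 (I↔Q), site 29 (L↔S), site 31 (L↔E).
That gives 10 mismatches out of 32 aligned sites, so the Hamming distance is 10.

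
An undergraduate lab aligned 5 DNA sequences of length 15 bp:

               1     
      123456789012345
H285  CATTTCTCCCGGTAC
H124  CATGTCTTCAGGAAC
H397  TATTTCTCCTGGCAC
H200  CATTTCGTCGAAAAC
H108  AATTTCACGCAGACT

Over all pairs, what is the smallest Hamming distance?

3

Pairwise Hamming distances:
  H285 vs H124: 4
  H285 vs H397: 3
  H285 vs H200: 6
  H285 vs H108: 7
  H124 vs H397: 5
  H124 vs H200: 5
  H124 vs H108: 9
  H397 vs H200: 7
  H397 vs H108: 8
  H200 vs H108: 8
The smallest is 3, between H285 and H397.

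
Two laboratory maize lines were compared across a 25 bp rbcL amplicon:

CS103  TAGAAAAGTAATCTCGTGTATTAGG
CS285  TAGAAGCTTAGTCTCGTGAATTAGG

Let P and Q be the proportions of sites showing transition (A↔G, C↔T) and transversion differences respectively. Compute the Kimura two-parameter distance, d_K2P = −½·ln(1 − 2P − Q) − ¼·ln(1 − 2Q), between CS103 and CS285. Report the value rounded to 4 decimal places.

The sequences differ at positions 6 (A/G, transition), 7 (A/C, transversion), 8 (G/T, transversion), 11 (A/G, transition), 19 (T/A, transversion).
Of the 5 differences, 2 transitions and 3 transversions over 25 sites: P = 2/25 = 0.080000, Q = 3/25 = 0.120000.
d = −0.5·ln(0.720000) − 0.25·ln(0.760000) = −0.5·(-0.328504) − 0.25·(-0.274437) = 0.2329.

0.2329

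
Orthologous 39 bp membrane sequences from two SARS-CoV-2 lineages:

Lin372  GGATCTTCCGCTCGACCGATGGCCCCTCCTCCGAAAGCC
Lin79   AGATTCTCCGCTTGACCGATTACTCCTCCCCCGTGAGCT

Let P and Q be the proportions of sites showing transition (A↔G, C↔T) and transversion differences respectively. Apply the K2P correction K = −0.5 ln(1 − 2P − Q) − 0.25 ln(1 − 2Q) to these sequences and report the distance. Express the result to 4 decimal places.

Differing sites — 1:G/A (Ti); 5:C/T (Ti); 6:T/C (Ti); 13:C/T (Ti); 21:G/T (Tv); 22:G/A (Ti); 24:C/T (Ti); 30:T/C (Ti); 34:A/T (Tv); 35:A/G (Ti); 39:C/T (Ti).
Of the 11 differences, 9 transitions and 2 transversions over 39 sites: P = 9/39 = 0.230769, Q = 2/39 = 0.051282.
d = −0.5·ln(0.487180) − 0.25·ln(0.897436) = −0.5·(-0.719122) − 0.25·(-0.108213) = 0.3866.

0.3866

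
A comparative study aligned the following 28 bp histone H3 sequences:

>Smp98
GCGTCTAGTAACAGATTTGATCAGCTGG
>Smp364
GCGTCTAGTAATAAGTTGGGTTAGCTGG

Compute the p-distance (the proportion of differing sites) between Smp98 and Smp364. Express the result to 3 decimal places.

Mismatches occur at site 12 (C/T), site 14 (G/A), site 15 (A/G), site 18 (T/G), site 20 (A/G), site 22 (C/T).
There are 6 differences over 28 sites, so p = 6/28 = 0.214.

0.214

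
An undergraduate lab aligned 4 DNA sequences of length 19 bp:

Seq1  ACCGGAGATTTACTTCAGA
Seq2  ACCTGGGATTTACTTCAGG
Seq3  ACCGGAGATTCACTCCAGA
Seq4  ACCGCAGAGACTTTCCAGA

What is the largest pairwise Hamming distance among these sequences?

10

Pairwise Hamming distances:
  Seq1 vs Seq2: 3
  Seq1 vs Seq3: 2
  Seq1 vs Seq4: 7
  Seq2 vs Seq3: 5
  Seq2 vs Seq4: 10
  Seq3 vs Seq4: 5
The largest is 10, between Seq2 and Seq4.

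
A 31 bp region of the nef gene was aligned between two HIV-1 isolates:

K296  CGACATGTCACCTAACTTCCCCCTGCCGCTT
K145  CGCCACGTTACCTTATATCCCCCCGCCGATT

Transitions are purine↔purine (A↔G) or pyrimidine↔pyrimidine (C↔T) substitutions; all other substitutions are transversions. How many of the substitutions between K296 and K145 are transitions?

Differing sites — 3:A/C (Tv); 6:T/C (Ti); 9:C/T (Ti); 14:A/T (Tv); 16:C/T (Ti); 17:T/A (Tv); 24:T/C (Ti); 29:C/A (Tv).
Of the 8 differences, 4 transitions and 4 transversions, so the answer is 4.

4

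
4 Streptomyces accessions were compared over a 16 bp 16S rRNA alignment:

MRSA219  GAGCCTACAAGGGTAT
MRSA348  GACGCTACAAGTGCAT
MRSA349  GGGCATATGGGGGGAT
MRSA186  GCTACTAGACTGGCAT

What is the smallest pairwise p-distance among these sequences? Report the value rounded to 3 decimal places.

Pairwise Hamming distances:
  MRSA219 vs MRSA348: 4
  MRSA219 vs MRSA349: 6
  MRSA219 vs MRSA186: 7
  MRSA348 vs MRSA349: 9
  MRSA348 vs MRSA186: 7
  MRSA349 vs MRSA186: 9
The smallest is 4 mismatches, between MRSA219 and MRSA348; p = 4/16 = 0.250.

0.250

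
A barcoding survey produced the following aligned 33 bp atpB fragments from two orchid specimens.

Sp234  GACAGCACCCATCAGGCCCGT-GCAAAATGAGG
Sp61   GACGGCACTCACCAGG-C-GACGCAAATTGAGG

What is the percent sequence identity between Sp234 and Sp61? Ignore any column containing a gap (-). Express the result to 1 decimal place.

83.3%

Excluding the 3 gap columns leaves 30 comparable sites.
Differing sites — 4:A/G; 9:C/T; 12:T/C; 21:T/A; 28:A/T.
25 of the 30 comparable sites match, so the percent identity is 25/30 × 100 = 83.3%.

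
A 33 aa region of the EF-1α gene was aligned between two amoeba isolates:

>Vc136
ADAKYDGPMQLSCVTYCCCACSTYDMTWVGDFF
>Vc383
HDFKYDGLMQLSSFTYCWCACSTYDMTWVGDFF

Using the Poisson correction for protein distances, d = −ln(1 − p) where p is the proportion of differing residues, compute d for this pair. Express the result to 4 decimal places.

Mismatches occur at site 1 (A↔H), site 3 (A↔F), site 8 (P↔L), site 13 (C↔S), site 14 (V↔F), site 18 (C↔W).
p = 6/33 = 0.181818.
d = −ln(1 − 0.181818) = −ln(0.818182) = 0.2007.

0.2007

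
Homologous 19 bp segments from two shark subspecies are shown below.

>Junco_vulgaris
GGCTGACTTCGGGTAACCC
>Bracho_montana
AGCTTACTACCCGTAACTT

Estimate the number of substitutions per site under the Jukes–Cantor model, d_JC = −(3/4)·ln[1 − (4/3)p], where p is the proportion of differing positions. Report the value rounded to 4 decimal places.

0.5068

Mismatches occur at site 1 (G↔A), site 5 (G↔T), site 9 (T↔A), site 11 (G↔C), site 12 (G↔C), site 18 (C↔T), site 19 (C↔T).
p = 7/19 = 0.368421.
d = −0.75 · ln(1 − (4/3)·0.368421) = −0.75 · ln(0.508772) = −0.75 · (-0.675755) = 0.5068.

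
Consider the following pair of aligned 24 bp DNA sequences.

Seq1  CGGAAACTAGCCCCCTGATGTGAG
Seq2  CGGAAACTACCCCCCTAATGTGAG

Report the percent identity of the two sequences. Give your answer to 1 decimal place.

The sequences differ at positions 10 (G/C), 17 (G/A).
22 of the 24 sites match, so the percent identity is 22/24 × 100 = 91.7%.

91.7%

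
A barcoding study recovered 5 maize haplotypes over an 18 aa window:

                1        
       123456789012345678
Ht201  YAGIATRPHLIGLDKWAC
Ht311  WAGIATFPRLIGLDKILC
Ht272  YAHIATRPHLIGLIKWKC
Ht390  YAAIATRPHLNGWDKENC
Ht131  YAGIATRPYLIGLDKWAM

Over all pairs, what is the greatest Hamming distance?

8

Pairwise Hamming distances:
  Ht201 vs Ht311: 5
  Ht201 vs Ht272: 3
  Ht201 vs Ht390: 5
  Ht201 vs Ht131: 2
  Ht311 vs Ht272: 7
  Ht311 vs Ht390: 8
  Ht311 vs Ht131: 6
  Ht272 vs Ht390: 6
  Ht272 vs Ht131: 5
  Ht390 vs Ht131: 7
The largest is 8, between Ht311 and Ht390.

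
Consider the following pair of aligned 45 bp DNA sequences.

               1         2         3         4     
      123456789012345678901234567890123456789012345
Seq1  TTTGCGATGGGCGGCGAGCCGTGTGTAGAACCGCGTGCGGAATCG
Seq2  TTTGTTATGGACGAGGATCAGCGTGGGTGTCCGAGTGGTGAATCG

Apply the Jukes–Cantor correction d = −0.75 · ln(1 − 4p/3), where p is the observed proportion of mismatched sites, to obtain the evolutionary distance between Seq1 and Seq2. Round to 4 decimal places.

0.4819

Mismatches occur at site 5 (C/T), site 6 (G/T), site 11 (G/A), site 14 (G/A), site 15 (C/G), site 18 (G/T), site 20 (C/A), site 22 (T/C), site 26 (T/G), site 27 (A/G), site 28 (G/T), site 29 (A/G), site 30 (A/T), site 34 (C/A), site 38 (C/G), site 39 (G/T).
p = 16/45 = 0.355556.
d = −0.75 · ln(1 − (4/3)·0.355556) = −0.75 · ln(0.525925) = −0.75 · (-0.642597) = 0.4819.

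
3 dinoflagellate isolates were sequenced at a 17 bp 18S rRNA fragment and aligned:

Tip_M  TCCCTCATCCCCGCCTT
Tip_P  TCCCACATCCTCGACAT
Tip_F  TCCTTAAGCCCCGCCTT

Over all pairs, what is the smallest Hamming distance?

Pairwise Hamming distances:
  Tip_M vs Tip_P: 4
  Tip_M vs Tip_F: 3
  Tip_P vs Tip_F: 7
The smallest is 3, between Tip_M and Tip_F.

3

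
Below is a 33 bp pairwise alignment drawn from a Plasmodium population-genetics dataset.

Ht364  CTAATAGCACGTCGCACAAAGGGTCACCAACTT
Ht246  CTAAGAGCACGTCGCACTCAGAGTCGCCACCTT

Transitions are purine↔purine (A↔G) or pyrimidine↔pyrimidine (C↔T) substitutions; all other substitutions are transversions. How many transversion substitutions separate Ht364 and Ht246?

4

The sequences differ at positions 5 (T/G, transversion), 18 (A/T, transversion), 19 (A/C, transversion), 22 (G/A, transition), 26 (A/G, transition), 30 (A/C, transversion).
Of the 6 differences, 2 transitions and 4 transversions, so the answer is 4.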